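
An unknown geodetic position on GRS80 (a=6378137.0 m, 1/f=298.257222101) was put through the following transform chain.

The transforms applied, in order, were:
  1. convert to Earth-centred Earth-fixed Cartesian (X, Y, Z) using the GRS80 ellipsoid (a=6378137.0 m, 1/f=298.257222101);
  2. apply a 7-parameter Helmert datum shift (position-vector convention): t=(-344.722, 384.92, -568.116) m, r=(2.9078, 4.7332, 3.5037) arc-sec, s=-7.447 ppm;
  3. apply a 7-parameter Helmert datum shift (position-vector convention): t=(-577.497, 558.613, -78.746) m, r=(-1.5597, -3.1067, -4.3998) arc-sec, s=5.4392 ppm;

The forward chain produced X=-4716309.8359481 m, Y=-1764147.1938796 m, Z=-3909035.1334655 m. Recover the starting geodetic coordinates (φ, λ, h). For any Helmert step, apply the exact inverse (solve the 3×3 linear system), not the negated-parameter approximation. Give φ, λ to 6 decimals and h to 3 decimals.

start: X=-4716309.8359, Y=-1764147.1939, Z=-3909035.1335 m
→ Helmert⁻¹: X=-4715727.9197, Y=-1764767.2412, Z=-3908877.4436
→ Helmert⁻¹: X=-4715358.6095, Y=-1765140.3080, Z=-3908421.7534
→ geod (Bowring, a=6378137.000): φ=-38.00737200°, λ=-159.47719000°, h=3788.8200 m

φ=-38.007372°, λ=-159.477190°, h=3788.820 m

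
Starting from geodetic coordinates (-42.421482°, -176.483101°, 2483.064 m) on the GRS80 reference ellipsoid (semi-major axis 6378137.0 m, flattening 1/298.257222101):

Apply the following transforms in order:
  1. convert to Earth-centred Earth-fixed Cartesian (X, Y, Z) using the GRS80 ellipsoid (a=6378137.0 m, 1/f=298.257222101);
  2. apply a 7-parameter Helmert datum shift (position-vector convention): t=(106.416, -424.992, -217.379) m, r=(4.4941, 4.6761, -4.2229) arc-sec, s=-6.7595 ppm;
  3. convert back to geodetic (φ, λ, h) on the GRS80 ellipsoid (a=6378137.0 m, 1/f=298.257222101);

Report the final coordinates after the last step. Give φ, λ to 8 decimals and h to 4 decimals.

φ=-42.42219319°, λ=-176.48024594°, h=2527.0272 m

start: φ=-42.421482°, λ=-176.483101°, h=2483.064 m
→ ECEF (a=6378137.000, f=1/298.257222101): X=-4708493.5149, Y=-289377.7587, Z=-4281955.2180
→ Helmert 7p (PV): X=-4708458.2692, Y=-289611.1027, Z=-4282043.2155
→ geod (Bowring, a=6378137.000): φ=-42.42219319°, λ=-176.48024594°, h=2527.0272 m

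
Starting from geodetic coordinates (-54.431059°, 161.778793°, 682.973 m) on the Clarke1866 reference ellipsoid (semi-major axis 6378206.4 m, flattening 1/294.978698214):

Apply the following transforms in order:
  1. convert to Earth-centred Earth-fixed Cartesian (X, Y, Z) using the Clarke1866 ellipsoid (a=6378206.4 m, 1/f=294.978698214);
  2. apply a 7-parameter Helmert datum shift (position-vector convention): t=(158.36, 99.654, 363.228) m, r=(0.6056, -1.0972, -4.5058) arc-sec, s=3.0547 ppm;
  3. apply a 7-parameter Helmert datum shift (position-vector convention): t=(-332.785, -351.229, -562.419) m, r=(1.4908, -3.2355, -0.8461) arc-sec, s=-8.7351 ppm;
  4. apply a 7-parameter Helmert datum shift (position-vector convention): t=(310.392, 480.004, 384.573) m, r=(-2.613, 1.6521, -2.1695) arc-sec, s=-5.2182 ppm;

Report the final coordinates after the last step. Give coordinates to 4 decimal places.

X=-3532062.4627 m, Y=1163156.9799 m, Z=-5164960.0560 m

start: φ=-54.431059°, λ=161.778793°, h=682.973 m
→ ECEF (a=6378206.400, f=1/294.978698214): X=-3532346.4458, Y=1162825.3613, Z=-5165152.9173
→ Helmert 7p (PV): X=-3532145.9989, Y=1163020.8959, Z=-5164820.8431
→ Helmert 7p (PV): X=-3532362.1442, Y=1162711.3255, Z=-5165385.1464
→ Helmert 7p (PV): X=-3532062.4627, Y=1163156.9799, Z=-5164960.0560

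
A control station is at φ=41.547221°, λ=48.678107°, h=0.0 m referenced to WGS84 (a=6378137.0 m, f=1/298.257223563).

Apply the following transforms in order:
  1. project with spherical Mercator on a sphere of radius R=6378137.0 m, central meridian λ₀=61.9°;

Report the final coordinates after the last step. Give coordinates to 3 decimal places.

E=-1471854.396 m, N=5093394.806 m

start: φ=41.547221°, λ=48.678107°, h=0.000 m
→ merc (R=6378137.0, λ₀=61.9°): E=-1471854.3961, N=5093394.8062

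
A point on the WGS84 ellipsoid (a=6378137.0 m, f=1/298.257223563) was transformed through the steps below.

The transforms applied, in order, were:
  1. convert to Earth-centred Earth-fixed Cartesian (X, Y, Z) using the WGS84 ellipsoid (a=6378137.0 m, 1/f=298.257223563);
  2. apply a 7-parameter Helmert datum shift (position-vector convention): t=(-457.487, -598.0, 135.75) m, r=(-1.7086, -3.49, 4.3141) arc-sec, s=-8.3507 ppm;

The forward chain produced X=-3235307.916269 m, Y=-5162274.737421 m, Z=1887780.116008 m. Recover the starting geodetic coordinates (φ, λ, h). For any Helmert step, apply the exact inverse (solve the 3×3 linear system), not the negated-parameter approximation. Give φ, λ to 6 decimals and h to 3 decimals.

start: X=-3235307.9163, Y=-5162274.7374, Z=1887780.1160 m
→ Helmert⁻¹: X=-3234953.4614, Y=-5161667.8178, Z=1887672.1079
→ geod (Bowring, a=6378137.000): φ=17.32628300°, λ=-122.07645800°, h=1130.6030 m

φ=17.326283°, λ=-122.076458°, h=1130.603 m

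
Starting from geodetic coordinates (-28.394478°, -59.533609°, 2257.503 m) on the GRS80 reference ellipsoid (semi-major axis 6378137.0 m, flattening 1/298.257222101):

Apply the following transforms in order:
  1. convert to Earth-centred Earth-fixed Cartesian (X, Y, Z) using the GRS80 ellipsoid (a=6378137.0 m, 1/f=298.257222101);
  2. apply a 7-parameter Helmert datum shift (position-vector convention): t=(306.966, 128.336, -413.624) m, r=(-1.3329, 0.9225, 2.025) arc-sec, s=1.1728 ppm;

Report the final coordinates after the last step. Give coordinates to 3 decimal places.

X=2848372.819 m, Y=-4841353.677 m, Z=-3016506.366 m

start: φ=-28.394478°, λ=-59.533609°, h=2257.503 m
→ ECEF (a=6378137.000, f=1/298.257222101): X=2848028.4714, Y=-4841484.8055, Z=-3016107.7533
→ Helmert 7p (PV): X=2848372.8195, Y=-4841353.6775, Z=-3016506.3661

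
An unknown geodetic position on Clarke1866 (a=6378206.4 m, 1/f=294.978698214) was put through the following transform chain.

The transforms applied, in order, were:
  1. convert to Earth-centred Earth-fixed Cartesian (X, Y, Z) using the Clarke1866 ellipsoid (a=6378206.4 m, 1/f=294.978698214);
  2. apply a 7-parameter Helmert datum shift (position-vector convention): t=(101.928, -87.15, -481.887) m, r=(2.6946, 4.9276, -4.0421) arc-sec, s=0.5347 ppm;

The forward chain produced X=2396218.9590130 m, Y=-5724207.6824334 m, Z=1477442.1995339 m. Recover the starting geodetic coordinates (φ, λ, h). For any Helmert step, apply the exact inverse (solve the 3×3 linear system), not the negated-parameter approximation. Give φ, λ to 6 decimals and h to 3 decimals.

φ=13.485591°, λ=-67.284922°, h=1921.510 m

start: X=2396218.9590, Y=-5724207.6824, Z=1477442.1995 m
→ Helmert⁻¹: X=2396192.6118, Y=-5724051.2054, Z=1478055.3184
→ geod (Bowring, a=6378206.400): φ=13.48559100°, λ=-67.28492200°, h=1921.5100 m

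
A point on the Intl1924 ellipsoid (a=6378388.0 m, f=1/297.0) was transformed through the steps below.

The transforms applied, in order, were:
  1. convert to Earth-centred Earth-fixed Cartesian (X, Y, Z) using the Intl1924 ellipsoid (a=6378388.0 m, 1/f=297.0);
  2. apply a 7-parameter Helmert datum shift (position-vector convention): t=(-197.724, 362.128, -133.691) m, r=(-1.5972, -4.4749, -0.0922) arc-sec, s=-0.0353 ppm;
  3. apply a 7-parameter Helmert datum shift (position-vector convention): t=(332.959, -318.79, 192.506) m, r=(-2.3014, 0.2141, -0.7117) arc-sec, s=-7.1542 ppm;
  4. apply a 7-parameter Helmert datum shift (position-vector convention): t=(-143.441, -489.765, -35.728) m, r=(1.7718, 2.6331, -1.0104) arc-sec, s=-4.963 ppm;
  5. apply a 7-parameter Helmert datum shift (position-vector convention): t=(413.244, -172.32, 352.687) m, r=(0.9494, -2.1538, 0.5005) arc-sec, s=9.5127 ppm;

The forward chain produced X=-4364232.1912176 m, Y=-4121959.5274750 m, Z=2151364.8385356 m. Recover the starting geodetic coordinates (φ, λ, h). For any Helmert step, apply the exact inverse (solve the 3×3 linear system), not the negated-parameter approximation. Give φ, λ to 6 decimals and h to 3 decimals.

start: X=-4364232.1912, Y=-4121959.5275, Z=2151364.8385 m
→ Helmert⁻¹: X=-4364591.4562, Y=-4121727.5069, Z=2151056.2361
→ Helmert⁻¹: X=-4364476.9478, Y=-4121261.0977, Z=2151082.3260
→ Helmert⁻¹: X=-4364829.1471, Y=-4121010.8487, Z=2150854.6972
→ Helmert⁻¹: X=-4364583.0680, Y=-4121391.7297, Z=2151051.2397
→ geod (Bowring, a=6378388.000): φ=19.83726800°, λ=-136.64153500°, h=780.3780 m

φ=19.837268°, λ=-136.641535°, h=780.378 m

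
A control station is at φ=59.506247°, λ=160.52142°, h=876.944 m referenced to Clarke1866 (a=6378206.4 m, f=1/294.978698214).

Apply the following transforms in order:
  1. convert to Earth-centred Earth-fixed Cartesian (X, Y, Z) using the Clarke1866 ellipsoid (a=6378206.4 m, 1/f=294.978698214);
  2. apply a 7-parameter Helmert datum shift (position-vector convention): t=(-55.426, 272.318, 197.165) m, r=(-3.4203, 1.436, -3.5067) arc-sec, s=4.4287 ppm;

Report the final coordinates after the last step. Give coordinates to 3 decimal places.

X=-3059471.851 m, Y=1082544.235 m, Z=5473550.551 m

start: φ=59.506247°, λ=160.521420°, h=876.944 m
→ ECEF (a=6378206.400, f=1/294.978698214): X=-3059459.3780, Y=1082124.3509, Z=5473325.7906
→ Helmert 7p (PV): X=-3059471.8512, Y=1082544.2348, Z=5473550.5511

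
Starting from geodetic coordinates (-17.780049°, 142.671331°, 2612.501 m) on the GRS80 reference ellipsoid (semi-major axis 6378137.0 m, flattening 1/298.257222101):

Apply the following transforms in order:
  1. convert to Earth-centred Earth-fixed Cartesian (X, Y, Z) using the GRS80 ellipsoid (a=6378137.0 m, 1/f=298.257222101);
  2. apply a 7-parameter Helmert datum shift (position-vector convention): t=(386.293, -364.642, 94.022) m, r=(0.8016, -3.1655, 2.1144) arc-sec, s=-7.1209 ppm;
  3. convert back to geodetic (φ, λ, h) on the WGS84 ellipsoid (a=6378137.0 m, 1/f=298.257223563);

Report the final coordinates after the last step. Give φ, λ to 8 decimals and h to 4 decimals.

start: φ=-17.780049°, λ=142.671331°, h=2612.501 m
→ ECEF (a=6378137.000, f=1/298.257222101): X=-4832944.4659, Y=3685540.1626, Z=-1936015.3470
→ Helmert 7p (PV): X=-4832531.8264, Y=3685107.2583, Z=-1935967.3855
→ geod (Bowring, a=6378137.000): φ=-17.78126552°, λ=142.67221735°, h=2035.4424 m

φ=-17.78126552°, λ=142.67221735°, h=2035.4424 m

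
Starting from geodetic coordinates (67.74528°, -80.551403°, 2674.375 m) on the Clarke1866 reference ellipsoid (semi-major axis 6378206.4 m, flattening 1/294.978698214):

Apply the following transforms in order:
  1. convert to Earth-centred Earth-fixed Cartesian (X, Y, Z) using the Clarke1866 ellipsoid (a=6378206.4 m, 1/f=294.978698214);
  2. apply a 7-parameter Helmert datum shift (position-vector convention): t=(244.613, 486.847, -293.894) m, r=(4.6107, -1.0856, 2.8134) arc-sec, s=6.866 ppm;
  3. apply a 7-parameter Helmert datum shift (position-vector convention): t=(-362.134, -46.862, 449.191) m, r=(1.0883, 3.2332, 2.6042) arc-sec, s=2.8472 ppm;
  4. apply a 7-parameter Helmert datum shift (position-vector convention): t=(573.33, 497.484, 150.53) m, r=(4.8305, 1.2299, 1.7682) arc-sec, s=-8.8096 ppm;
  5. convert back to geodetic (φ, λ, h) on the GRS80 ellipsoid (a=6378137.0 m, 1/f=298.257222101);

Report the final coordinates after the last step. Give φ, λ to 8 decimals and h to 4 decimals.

start: φ=67.745280°, λ=-80.551403°, h=2674.375 m
→ ECEF (a=6378206.400, f=1/294.978698214): X=397869.8451, Y=-2390750.6073, Z=5882679.4972
→ Helmert 7p (PV): X=398118.8378, Y=-2390406.2465, Z=5882374.6462
→ Helmert 7p (PV): X=397880.2240, Y=-2390485.9248, Z=5882821.7326
→ Helmert 7p (PV): X=398505.6183, Y=-2390101.7390, Z=5882862.0828
→ geod (Bowring, a=6378137.000): φ=67.74884395°, λ=-80.53405492°, h=2506.2424 m

φ=67.74884395°, λ=-80.53405492°, h=2506.2424 m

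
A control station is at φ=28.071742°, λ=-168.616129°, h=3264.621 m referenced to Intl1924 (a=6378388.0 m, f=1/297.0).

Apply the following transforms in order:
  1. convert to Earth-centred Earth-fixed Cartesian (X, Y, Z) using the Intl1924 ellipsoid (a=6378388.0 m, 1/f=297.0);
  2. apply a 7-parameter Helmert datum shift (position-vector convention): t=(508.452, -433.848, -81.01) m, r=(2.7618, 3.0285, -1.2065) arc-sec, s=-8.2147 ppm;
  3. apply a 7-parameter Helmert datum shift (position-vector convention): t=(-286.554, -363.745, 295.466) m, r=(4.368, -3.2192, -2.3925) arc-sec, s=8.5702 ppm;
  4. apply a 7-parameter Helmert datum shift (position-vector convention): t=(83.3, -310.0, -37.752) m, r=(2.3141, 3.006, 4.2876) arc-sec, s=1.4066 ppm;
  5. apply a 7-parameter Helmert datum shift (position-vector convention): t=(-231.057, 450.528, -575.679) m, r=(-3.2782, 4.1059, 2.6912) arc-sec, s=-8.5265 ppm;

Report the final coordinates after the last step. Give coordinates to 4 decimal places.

X=-5524012.2976 m, Y=-1113093.6738 m, Z=2984833.7663 m

start: φ=28.071742°, λ=-168.616129°, h=3264.621 m
→ ECEF (a=6378388.000, f=1/297.0): X=-5524242.2334, Y=-1112264.3926, Z=2985100.8190
→ Helmert 7p (PV): X=-5523651.0787, Y=-1112696.7600, Z=2985061.5041
→ Helmert 7p (PV): X=-5524044.4665, Y=-1113069.1850, Z=2985272.7802
→ Helmert 7p (PV): X=-5523902.2935, Y=-1113529.0704, Z=2985307.2445
→ Helmert 7p (PV): X=-5524012.2976, Y=-1113093.6738, Z=2984833.7663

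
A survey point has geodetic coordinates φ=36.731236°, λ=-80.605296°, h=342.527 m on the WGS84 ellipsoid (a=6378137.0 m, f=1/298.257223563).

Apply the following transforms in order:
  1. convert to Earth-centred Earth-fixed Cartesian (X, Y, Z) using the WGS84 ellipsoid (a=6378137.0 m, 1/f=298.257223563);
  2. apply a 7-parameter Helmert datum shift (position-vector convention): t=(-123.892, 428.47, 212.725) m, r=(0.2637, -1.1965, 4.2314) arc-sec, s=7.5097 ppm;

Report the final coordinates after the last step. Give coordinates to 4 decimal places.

start: φ=36.731236°, λ=-80.605296°, h=342.527 m
→ ECEF (a=6378137.000, f=1/298.257223563): X=835461.9171, Y=-5049512.9084, Z=3793735.8033
→ Helmert 7p (PV): X=835425.8808, Y=-5049110.0698, Z=3793975.4089

X=835425.8808 m, Y=-5049110.0698 m, Z=3793975.4089 m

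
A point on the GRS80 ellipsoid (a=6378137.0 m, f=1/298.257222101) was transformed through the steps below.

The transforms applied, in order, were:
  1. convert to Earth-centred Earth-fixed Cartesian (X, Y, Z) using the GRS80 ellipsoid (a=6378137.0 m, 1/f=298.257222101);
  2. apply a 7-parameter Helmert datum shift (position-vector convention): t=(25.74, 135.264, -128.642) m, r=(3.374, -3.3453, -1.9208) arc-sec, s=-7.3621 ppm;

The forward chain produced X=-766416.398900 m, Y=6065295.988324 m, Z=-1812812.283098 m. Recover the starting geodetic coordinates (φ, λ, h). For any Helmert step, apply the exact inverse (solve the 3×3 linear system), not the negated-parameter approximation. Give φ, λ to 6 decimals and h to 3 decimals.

start: X=-766416.3989, Y=6065295.9883, Z=-1812812.2831 m
→ Helmert⁻¹: X=-766533.6628, Y=6065168.5860, Z=-1812783.7660
→ geod (Bowring, a=6378137.000): φ=-16.62162400°, λ=97.20301900°, h=121.0400 m

φ=-16.621624°, λ=97.203019°, h=121.040 m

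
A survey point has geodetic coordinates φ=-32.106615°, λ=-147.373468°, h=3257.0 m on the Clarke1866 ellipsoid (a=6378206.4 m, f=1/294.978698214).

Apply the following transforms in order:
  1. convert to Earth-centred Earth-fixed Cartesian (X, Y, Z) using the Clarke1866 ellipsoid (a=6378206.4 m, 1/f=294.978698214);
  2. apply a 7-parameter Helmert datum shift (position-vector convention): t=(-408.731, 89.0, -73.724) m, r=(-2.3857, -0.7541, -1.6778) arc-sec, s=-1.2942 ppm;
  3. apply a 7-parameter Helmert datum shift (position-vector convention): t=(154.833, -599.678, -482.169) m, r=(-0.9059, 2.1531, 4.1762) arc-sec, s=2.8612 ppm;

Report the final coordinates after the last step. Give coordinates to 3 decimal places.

start: φ=-32.106615°, λ=-147.373468°, h=3257.000 m
→ ECEF (a=6378206.400, f=1/294.978698214): X=-4556871.9136, Y=-2917215.2450, Z=-3372002.6185
→ Helmert 7p (PV): X=-4557286.1483, Y=-2917124.4043, Z=-3372054.8972
→ Helmert 7p (PV): X=-4557120.4914, Y=-2917839.5093, Z=-3372486.3310

X=-4557120.491 m, Y=-2917839.509 m, Z=-3372486.331 m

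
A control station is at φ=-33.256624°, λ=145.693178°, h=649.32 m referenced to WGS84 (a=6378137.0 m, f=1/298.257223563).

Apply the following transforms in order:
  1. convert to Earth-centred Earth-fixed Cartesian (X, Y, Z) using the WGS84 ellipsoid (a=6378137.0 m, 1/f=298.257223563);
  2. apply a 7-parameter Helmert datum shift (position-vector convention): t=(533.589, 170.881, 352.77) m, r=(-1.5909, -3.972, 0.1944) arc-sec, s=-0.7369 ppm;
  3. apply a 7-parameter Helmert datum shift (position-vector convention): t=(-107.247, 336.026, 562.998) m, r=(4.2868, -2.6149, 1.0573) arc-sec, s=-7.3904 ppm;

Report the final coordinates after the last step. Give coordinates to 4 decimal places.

start: φ=-33.256624°, λ=145.693178°, h=649.320 m
→ ECEF (a=6378137.000, f=1/298.257223563): X=-4410563.1555, Y=3009451.7754, Z=-3478149.6089
→ Helmert 7p (PV): X=-4409962.1747, Y=3009589.4553, Z=-3477902.4207
→ Helmert 7p (PV): X=-4410008.1667, Y=3009952.9149, Z=-3477307.0782

X=-4410008.1667 m, Y=3009952.9149 m, Z=-3477307.0782 m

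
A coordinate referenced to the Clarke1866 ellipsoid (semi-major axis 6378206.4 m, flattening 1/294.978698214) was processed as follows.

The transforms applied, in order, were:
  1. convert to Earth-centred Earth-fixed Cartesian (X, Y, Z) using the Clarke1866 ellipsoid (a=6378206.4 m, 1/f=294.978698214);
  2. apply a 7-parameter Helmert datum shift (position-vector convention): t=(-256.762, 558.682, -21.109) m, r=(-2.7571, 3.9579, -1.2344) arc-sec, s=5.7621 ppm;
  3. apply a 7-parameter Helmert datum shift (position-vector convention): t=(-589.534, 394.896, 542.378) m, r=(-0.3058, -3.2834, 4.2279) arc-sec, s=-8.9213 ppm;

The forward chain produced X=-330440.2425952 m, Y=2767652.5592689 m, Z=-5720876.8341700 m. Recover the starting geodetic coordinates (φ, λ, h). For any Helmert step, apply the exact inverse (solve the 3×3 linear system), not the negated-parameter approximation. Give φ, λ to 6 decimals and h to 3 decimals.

φ=-64.186358°, λ=96.792149°, h=3084.636 m

start: X=-330440.2426, Y=2767652.5593, Z=-5720876.8342 m
→ Helmert⁻¹: X=-329888.0052, Y=2767297.5953, Z=-5721460.9012
→ Helmert⁻¹: X=-329536.1175, Y=2766797.4755, Z=-5721376.1649
→ geod (Bowring, a=6378206.400): φ=-64.18635800°, λ=96.79214900°, h=3084.6360 m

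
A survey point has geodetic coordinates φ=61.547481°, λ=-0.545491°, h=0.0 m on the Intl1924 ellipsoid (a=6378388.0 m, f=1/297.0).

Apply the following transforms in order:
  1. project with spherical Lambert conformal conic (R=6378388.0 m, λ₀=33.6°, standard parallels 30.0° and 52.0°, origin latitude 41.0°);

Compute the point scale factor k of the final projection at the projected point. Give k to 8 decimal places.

start: φ=61.547481°, λ=-0.545491°, h=0.000 m
→ into lcc (λ₀=33.6°): φ=61.54748100°, λ−λ₀=-34.14549100°
scale k = 1.05577888

1.05577888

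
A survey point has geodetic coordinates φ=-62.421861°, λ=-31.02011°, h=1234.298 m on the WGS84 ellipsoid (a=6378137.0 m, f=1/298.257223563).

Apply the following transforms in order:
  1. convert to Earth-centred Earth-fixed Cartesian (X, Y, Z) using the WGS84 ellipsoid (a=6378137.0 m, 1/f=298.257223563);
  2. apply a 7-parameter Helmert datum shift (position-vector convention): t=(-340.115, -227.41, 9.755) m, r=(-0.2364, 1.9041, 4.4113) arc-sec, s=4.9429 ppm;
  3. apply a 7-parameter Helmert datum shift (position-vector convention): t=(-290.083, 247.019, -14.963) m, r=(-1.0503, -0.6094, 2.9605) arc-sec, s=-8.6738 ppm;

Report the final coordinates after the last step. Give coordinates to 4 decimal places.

X=2537067.4845 m, Y=-1525928.4083 m, Z=-5631519.5362 m

start: φ=-62.421861°, λ=-31.020110°, h=1234.298 m
→ ECEF (a=6378137.000, f=1/298.257223563): X=2537687.9546, Y=-1526009.2730, Z=-5631528.9295
→ Helmert 7p (PV): X=2537341.0327, Y=-1526196.4075, Z=-5631568.6880
→ Helmert 7p (PV): X=2537067.4845, Y=-1525928.4083, Z=-5631519.5362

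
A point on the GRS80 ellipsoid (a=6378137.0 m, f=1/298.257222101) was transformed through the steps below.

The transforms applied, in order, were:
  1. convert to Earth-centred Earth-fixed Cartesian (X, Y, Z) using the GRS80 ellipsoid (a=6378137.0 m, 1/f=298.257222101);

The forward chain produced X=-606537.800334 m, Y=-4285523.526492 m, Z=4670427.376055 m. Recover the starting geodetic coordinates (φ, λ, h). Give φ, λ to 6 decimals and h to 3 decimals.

start: X=-606537.8003, Y=-4285523.5265, Z=4670427.3761 m
→ geod (Bowring, a=6378137.000): φ=47.36954100°, λ=-98.05567000°, h=1006.8650 m

φ=47.369541°, λ=-98.055670°, h=1006.865 m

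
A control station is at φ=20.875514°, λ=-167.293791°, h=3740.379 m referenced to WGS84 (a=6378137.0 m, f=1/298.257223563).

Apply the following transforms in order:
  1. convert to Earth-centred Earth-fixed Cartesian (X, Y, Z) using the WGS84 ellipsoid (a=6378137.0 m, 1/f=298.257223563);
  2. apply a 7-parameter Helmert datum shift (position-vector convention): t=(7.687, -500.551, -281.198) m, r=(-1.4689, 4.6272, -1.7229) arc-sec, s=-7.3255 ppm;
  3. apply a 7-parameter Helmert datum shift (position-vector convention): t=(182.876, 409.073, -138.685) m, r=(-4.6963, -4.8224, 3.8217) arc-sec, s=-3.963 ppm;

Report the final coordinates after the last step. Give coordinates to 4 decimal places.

start: φ=20.875514°, λ=-167.293791°, h=3740.379 m
→ ECEF (a=6378137.000, f=1/298.257223563): X=-5819394.8244, Y=-1312119.9412, Z=2259855.3218
→ Helmert 7p (PV): X=-5819304.7716, Y=-1312546.1788, Z=2259697.4606
→ Helmert 7p (PV): X=-5819127.3456, Y=-1312188.2753, Z=2259443.6520

X=-5819127.3456 m, Y=-1312188.2753 m, Z=2259443.6520 m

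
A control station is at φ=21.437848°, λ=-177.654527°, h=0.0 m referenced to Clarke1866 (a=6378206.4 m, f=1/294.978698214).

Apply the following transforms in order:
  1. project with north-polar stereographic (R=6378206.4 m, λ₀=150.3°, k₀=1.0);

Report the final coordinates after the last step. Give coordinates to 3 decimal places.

start: φ=21.437848°, λ=-177.654527°, h=0.000 m
→ stereo (R=6378206.4, λ₀=150.3°): E=4613850.2243, N=-7370680.4405

E=4613850.224 m, N=-7370680.441 m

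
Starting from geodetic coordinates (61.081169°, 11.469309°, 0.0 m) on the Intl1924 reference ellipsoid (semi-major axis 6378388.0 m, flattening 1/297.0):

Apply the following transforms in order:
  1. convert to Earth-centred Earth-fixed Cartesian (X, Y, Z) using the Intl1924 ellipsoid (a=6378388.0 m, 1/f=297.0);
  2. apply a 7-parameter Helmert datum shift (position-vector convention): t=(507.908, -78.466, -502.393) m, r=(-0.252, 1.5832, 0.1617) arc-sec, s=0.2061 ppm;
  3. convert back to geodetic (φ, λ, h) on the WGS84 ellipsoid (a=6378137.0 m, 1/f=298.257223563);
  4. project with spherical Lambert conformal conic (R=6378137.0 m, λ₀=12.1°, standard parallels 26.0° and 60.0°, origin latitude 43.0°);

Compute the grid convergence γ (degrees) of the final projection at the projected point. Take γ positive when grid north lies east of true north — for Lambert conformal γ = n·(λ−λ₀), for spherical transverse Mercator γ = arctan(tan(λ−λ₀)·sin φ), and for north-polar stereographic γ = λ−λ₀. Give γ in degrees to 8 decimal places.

-0.43908396

start: φ=61.081169°, λ=11.469309°, h=0.000 m
→ ECEF (a=6378388.000, f=1/297.0): X=3030621.3203, Y=614896.4845, Z=5559842.9402
→ Helmert 7p (PV): X=3031172.0458, Y=614827.3137, Z=5559317.6801
→ geod (Bowring, a=6378137.000): φ=61.07406249°, λ=11.46602457°, h=-24.3138 m
→ into lcc (λ₀=12.1°): φ=61.07406249°, λ−λ₀=-0.63397543°
convergence γ = -0.43908396°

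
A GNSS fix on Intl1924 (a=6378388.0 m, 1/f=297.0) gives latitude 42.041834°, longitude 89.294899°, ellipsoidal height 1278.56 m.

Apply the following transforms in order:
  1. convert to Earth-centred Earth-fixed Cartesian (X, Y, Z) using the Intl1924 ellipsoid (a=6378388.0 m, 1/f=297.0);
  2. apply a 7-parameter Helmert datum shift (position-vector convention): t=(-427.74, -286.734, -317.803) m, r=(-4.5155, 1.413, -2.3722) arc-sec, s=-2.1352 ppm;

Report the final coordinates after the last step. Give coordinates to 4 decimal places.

start: φ=42.041834°, λ=89.294899°, h=1278.560 m
→ ECEF (a=6378388.000, f=1/297.0): X=58392.7565, Y=4744695.5852, Z=4249985.2854
→ Helmert 7p (PV): X=58048.5733, Y=4744491.0882, Z=4249554.1383

X=58048.5733 m, Y=4744491.0882 m, Z=4249554.1383 m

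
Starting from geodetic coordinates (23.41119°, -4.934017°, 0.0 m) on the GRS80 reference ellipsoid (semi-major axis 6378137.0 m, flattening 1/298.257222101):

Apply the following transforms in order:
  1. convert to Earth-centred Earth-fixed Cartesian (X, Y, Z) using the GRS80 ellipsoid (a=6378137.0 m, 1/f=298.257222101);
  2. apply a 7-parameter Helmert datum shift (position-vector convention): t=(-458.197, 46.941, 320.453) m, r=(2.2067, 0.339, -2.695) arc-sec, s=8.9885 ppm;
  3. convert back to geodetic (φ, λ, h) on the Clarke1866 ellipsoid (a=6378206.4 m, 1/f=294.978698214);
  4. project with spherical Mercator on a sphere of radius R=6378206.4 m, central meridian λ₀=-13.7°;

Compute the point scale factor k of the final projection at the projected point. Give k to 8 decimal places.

start: φ=23.411190°, λ=-4.934017°, h=0.000 m
→ ECEF (a=6378137.000, f=1/298.257222101): X=5834464.6654, Y=-503679.6757, Z=2518573.0875
→ Helmert 7p (PV): X=5834056.4699, Y=-503740.4391, Z=2518901.2009
→ geod (Bowring, a=6378206.400): φ=23.41691247°, λ=-4.93495285°, h=-269.9544 m
→ into merc (λ₀=-13.7°): φ=23.41691247°, λ−λ₀=8.76504715°
scale k = 1.08975511

1.08975511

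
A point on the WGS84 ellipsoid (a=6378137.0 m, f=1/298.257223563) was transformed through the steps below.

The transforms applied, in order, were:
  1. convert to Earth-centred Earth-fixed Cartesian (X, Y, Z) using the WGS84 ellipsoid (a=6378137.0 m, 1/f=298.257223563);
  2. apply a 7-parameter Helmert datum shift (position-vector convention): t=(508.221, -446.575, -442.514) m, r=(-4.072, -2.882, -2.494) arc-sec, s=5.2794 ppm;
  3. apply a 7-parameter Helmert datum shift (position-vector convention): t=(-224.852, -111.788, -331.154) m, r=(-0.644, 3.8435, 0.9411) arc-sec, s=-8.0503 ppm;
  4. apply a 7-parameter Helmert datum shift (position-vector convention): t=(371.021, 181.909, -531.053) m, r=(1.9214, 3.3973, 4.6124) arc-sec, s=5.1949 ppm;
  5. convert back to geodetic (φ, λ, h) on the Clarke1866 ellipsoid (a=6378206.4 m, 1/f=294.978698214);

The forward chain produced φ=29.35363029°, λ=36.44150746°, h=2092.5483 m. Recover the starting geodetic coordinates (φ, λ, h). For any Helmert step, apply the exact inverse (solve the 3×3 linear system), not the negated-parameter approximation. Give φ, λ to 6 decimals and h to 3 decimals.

φ=29.364835°, λ=36.447830°, h=2465.697 m

start: φ=29.353630°, λ=36.441507°, h=2092.548 m
→ ECEF (a=6378206.400, f=1/294.978698214): X=4477374.6965, Y=3306014.6758, Z=3108978.8033
→ Helmert⁻¹: X=4477003.1238, Y=3305744.4467, Z=3109536.6479
→ Helmert⁻¹: X=4477221.1514, Y=3305852.7103, Z=3109986.5867
→ Helmert⁻¹: X=4476692.7789, Y=3306274.5543, Z=3110415.4010
→ geod (Bowring, a=6378137.000): φ=29.36483500°, λ=36.44783000°, h=2465.6970 m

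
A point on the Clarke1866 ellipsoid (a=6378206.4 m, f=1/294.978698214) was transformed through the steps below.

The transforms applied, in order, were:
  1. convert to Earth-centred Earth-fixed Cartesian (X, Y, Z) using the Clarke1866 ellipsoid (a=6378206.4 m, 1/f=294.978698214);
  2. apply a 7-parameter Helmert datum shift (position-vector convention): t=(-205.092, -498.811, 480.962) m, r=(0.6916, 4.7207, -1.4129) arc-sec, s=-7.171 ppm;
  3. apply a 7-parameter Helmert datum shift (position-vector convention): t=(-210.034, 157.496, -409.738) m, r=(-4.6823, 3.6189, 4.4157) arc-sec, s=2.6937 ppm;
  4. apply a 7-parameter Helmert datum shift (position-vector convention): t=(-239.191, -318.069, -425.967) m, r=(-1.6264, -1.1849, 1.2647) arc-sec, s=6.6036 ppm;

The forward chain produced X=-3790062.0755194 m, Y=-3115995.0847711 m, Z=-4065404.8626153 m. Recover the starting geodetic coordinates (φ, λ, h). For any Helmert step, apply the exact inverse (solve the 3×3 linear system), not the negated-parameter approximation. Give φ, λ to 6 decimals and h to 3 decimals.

start: X=-3790062.0755, Y=-3115995.0848, Z=-4065404.8626 m
→ Helmert⁻¹: X=-3789840.3127, Y=-3115601.1518, Z=-4064954.8479
→ Helmert⁻¹: X=-3789615.4543, Y=-3115576.8574, Z=-4064671.3747
→ Helmert⁻¹: X=-3789323.1579, Y=-3115139.9721, Z=-4065257.7679
→ geod (Bowring, a=6378206.400): φ=-39.84078600°, λ=-140.57694100°, h=1604.1450 m

φ=-39.840786°, λ=-140.576941°, h=1604.145 m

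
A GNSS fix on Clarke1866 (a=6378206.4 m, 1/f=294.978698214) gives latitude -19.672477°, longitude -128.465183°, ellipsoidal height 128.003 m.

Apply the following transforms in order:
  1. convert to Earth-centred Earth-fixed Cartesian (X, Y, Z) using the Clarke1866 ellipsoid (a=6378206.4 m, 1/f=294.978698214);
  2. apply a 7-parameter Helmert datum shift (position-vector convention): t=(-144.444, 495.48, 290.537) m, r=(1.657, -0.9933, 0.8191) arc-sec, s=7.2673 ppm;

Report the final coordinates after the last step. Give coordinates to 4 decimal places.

X=-3737570.9884 m, Y=-4703992.8754 m, Z=-2133287.0961 m

start: φ=-19.672477°, λ=-128.465183°, h=128.003 m
→ ECEF (a=6378206.400, f=1/294.978698214): X=-3737428.3397, Y=-4704456.4643, Z=-2133506.3371
→ Helmert 7p (PV): X=-3737570.9884, Y=-4703992.8754, Z=-2133287.0961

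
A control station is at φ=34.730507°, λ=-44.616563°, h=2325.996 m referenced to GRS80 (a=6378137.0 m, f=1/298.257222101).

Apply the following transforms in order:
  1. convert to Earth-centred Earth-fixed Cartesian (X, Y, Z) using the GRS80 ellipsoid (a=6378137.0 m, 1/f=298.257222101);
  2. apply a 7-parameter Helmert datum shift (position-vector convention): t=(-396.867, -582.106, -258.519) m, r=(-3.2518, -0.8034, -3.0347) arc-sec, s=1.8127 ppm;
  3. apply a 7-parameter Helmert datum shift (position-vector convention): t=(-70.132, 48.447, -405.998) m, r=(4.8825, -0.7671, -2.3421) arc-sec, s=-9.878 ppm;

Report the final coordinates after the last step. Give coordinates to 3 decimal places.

start: φ=34.730507°, λ=-44.616563°, h=2325.996 m
→ ECEF (a=6378137.000, f=1/298.257222101): X=3736664.5165, Y=-3686982.9581, Z=3614661.6064
→ Helmert 7p (PV): X=3736206.0985, Y=-3687569.7380, Z=3614482.3200
→ Helmert 7p (PV): X=3736043.7468, Y=-3687612.8464, Z=3613967.2253

X=3736043.747 m, Y=-3687612.846 m, Z=3613967.225 m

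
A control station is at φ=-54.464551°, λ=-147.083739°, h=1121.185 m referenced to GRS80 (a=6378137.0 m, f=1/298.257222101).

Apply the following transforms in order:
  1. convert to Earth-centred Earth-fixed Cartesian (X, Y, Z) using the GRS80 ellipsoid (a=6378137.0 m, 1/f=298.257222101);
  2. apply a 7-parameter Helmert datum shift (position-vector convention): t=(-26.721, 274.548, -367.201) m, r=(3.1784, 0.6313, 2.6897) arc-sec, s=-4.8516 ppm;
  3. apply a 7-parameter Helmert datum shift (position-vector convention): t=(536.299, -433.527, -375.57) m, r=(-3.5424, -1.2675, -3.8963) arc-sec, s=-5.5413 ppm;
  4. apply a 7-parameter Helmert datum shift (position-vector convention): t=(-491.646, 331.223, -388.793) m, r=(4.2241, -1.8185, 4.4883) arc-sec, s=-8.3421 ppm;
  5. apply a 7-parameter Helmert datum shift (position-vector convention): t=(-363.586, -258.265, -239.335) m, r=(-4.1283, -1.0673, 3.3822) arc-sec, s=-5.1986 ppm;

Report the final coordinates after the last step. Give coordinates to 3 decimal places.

X=-3119496.908 m, Y=-2019418.282 m, Z=-5169177.826 m

start: φ=-54.464551°, λ=-147.083739°, h=1121.185 m
→ ECEF (a=6378137.000, f=1/298.257222101): X=-3119379.4046, Y=-2019273.0889, Z=-5167879.9809
→ Helmert 7p (PV): X=-3119380.4772, Y=-2018949.7877, Z=-5168243.6776
→ Helmert 7p (PV): X=-3118833.2714, Y=-2019401.9621, Z=-5168575.1040
→ Helmert 7p (PV): X=-3119209.3906, Y=-2019015.9115, Z=-5168989.6317
→ Helmert 7p (PV): X=-3119496.9084, Y=-2019418.2815, Z=-5169177.8257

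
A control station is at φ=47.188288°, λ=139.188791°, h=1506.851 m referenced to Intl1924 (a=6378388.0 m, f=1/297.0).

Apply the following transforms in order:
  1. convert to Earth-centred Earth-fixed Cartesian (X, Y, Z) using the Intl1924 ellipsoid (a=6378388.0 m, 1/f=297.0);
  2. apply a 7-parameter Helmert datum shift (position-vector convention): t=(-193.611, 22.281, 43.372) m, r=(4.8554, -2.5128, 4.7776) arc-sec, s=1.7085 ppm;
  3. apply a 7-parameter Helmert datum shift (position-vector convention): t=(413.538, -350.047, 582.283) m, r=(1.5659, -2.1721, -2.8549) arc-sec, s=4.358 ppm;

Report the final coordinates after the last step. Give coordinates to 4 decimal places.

start: φ=47.188288°, λ=139.188791°, h=1506.851 m
→ ECEF (a=6378388.000, f=1/297.0): X=-3287515.8009, Y=2838830.0513, Z=4657207.1273
→ Helmert 7p (PV): X=-3287837.5191, Y=2838671.4062, Z=4657285.2314
→ Helmert 7p (PV): X=-3287448.0638, Y=2838343.8802, Z=4657874.7381

X=-3287448.0638 m, Y=2838343.8802 m, Z=4657874.7381 m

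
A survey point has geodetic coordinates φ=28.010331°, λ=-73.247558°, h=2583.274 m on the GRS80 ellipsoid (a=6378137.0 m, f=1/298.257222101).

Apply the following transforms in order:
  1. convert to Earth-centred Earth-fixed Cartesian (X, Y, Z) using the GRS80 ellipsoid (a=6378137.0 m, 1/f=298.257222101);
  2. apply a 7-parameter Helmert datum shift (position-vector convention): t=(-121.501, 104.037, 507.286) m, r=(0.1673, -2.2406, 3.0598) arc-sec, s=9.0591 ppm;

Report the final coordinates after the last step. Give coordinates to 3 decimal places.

start: φ=28.010331°, λ=-73.247558°, h=2583.274 m
→ ECEF (a=6378137.000, f=1/298.257222101): X=1624925.8759, Y=-5398203.8641, Z=2978729.2798
→ Helmert 7p (PV): X=1624866.8173, Y=-5398127.0411, Z=2979276.8232

X=1624866.817 m, Y=-5398127.041 m, Z=2979276.823 m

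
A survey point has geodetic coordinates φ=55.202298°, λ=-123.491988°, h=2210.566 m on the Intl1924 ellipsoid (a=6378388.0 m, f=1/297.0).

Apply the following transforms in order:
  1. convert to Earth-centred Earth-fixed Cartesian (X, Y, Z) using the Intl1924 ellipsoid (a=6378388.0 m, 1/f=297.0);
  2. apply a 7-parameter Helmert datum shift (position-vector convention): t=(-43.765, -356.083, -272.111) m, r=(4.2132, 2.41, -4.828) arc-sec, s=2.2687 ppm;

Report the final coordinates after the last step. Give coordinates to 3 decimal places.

start: φ=55.202298°, λ=-123.491988°, h=2210.566 m
→ ECEF (a=6378388.000, f=1/297.0): X=-2013903.0834, Y=-3043600.2885, Z=5216190.2917
→ Helmert 7p (PV): X=-2013961.7123, Y=-3044022.6844, Z=5215891.3760

X=-2013961.712 m, Y=-3044022.684 m, Z=5215891.376 m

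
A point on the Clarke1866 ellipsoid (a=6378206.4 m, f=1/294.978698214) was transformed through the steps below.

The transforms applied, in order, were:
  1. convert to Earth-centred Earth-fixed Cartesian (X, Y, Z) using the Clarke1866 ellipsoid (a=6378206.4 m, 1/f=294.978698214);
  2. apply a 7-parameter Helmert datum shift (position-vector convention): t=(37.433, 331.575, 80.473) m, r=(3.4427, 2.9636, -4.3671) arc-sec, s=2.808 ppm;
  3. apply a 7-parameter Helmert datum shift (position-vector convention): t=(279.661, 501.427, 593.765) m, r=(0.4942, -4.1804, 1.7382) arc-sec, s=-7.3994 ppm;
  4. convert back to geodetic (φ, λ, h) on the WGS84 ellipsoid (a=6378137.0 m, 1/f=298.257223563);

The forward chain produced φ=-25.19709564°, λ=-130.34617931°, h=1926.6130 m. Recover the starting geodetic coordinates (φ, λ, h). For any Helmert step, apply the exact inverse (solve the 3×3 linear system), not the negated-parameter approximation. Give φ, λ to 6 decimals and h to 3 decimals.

φ=-25.199966°, λ=-130.342287°, h=2976.466 m

start: φ=-25.197096°, λ=-130.346179°, h=1926.613 m
→ ECEF (a=6378137.000, f=1/298.257223563): X=-3739728.3491, Y=-4402538.0702, Z=-2699666.3241
→ Helmert⁻¹: X=-3740127.5140, Y=-4403047.0286, Z=-2700193.7184
→ Helmert⁻¹: X=-3740022.4156, Y=-4403490.4928, Z=-2700246.8482
→ geod (Bowring, a=6378206.400): φ=-25.19996600°, λ=-130.34228700°, h=2976.4660 m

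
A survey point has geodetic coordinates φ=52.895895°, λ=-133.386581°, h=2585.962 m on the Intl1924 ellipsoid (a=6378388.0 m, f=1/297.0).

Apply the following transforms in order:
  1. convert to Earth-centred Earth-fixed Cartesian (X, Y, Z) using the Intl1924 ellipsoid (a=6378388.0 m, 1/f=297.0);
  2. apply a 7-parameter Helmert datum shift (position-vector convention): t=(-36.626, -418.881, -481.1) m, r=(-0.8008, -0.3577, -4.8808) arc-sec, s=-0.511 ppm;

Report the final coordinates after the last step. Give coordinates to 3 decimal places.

start: φ=52.895895°, λ=-133.386581°, h=2585.962 m
→ ECEF (a=6378388.000, f=1/297.0): X=-2649902.0515, Y=-2803507.8063, Z=5065726.0726
→ Helmert 7p (PV): X=-2650012.4470, Y=-2803842.8836, Z=5065248.6729

X=-2650012.447 m, Y=-2803842.884 m, Z=5065248.673 m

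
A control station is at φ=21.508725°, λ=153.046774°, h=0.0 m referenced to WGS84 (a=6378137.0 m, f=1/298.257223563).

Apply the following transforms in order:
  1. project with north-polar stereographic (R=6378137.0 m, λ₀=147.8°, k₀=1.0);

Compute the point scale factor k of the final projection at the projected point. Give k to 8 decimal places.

1.46344008

start: φ=21.508725°, λ=153.046774°, h=0.000 m
→ into stereo (λ₀=147.8°): φ=21.50872500°, λ−λ₀=5.24677400°
scale k = 1.46344008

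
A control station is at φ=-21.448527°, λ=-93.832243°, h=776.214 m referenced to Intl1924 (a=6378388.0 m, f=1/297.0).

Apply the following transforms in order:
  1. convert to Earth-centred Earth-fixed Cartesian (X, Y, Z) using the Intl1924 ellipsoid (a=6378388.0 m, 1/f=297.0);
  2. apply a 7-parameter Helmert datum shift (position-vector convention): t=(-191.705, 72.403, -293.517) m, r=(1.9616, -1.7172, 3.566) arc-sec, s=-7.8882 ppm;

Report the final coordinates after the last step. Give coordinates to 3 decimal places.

X=-397072.722 m, Y=-5926638.240 m, Z=-2318335.641 m

start: φ=-21.448527°, λ=-93.832243°, h=776.214 m
→ ECEF (a=6378388.000, f=1/297.0): X=-397005.9102, Y=-5926772.5752, Z=-2318000.7402
→ Helmert 7p (PV): X=-397072.7218, Y=-5926638.2399, Z=-2318335.6412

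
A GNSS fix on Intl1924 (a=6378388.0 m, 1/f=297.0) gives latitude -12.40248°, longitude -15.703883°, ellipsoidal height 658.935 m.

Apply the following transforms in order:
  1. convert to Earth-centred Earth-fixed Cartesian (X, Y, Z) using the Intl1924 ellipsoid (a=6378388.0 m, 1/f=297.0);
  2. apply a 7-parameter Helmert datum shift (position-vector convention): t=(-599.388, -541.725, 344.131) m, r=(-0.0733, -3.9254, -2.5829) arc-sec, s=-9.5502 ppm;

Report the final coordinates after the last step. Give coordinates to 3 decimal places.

X=5997905.839 m, Y=-1687158.409 m, Z=-1360605.933 m

start: φ=-12.402480°, λ=-15.703883°, h=658.935 m
→ ECEF (a=6378388.000, f=1/297.0): X=5998557.7312, Y=-1686557.1925, Z=-1361077.8181
→ Helmert 7p (PV): X=5997905.8388, Y=-1687158.4089, Z=-1360605.9325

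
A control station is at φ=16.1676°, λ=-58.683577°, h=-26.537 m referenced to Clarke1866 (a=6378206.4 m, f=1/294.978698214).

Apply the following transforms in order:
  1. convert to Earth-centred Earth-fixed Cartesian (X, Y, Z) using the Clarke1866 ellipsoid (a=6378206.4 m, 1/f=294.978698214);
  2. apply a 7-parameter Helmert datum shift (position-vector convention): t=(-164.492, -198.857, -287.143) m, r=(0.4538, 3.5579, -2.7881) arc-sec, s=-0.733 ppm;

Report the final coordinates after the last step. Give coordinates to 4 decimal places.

start: φ=16.167600°, λ=-58.683577°, h=-26.537 m
→ ECEF (a=6378206.400, f=1/294.978698214): X=3184874.3384, Y=-5234817.2942, Z=1764433.5233
→ Helmert 7p (PV): X=3184667.1874, Y=-5235059.2461, Z=1764078.6335

X=3184667.1874 m, Y=-5235059.2461 m, Z=1764078.6335 m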